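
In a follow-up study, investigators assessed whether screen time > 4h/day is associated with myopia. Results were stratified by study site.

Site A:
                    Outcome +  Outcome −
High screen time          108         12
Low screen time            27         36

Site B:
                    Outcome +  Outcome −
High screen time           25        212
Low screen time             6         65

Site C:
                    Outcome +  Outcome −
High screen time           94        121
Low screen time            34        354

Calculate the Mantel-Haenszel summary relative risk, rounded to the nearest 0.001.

RR_MH = Σ(aᵢ·n₀ᵢ/nᵢ) / Σ(cᵢ·n₁ᵢ/nᵢ), with n₁ᵢ = aᵢ+bᵢ (exposed), n₀ᵢ = cᵢ+dᵢ (unexposed), nᵢ = n₁ᵢ+n₀ᵢ.
Stratum 1 (Site A): n₁ = 120, n₀ = 63, n = 183; a·n₀/n = 108·63/183 = 37.1803; c·n₁/n = 27·120/183 = 17.7049
Stratum 2 (Site B): n₁ = 237, n₀ = 71, n = 308; a·n₀/n = 25·71/308 = 5.7630; c·n₁/n = 6·237/308 = 4.6169
Stratum 3 (Site C): n₁ = 215, n₀ = 388, n = 603; a·n₀/n = 94·388/603 = 60.4842; c·n₁/n = 34·215/603 = 12.1227
RR_MH = (37.1803 + 5.7630 + 60.4842) / (17.7049 + 4.6169 + 12.1227) = 103.4276 / 34.4445 = 3.00273

3.003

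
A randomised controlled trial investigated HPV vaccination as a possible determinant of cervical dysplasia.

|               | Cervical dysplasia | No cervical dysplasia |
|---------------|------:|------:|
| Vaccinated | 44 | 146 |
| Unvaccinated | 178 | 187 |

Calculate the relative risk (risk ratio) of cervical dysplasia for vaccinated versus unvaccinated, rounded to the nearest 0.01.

Cells: a = 44, b = 146, c = 178, d = 187.
Risk in exposed = 44/190 = 0.23158; risk in unexposed = 178/365 = 0.48767.
RR = 0.23158 / 0.48767 = 0.47487
The risk is 53% lower among the exposed than among the unexposed.

0.47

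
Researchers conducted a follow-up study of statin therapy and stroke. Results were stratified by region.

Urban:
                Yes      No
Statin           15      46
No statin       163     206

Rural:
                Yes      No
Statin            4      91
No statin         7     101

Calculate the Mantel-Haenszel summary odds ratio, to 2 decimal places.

OR_MH = Σ(aᵢdᵢ/nᵢ) / Σ(bᵢcᵢ/nᵢ), where nᵢ is the stratum total.
Stratum 1 (Urban): n = 430; a·d/n = 15·206/430 = 7.1860; b·c/n = 46·163/430 = 17.4372
Stratum 2 (Rural): n = 203; a·d/n = 4·101/203 = 1.9901; b·c/n = 91·7/203 = 3.1379
OR_MH = (7.1860 + 1.9901) / (17.4372 + 3.1379) = 9.1762 / 20.5751 = 0.44598

0.45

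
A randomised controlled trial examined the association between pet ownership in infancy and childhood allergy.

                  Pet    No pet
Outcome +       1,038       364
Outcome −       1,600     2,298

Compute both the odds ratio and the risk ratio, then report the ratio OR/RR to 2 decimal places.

1.42

Reading the table with exposure as columns: a = 1038 (Pet, case), b = 1600 (Pet, non-case), c = 364 (No pet, case), d = 2298.
OR = (1038·2298)/(1600·364) = 2385324/582400 = 4.09568
Risk in exposed = 1038/2638 = 0.39348; risk in unexposed = 364/2662 = 0.13674; RR = 2.87759
OR/RR = 4.09568 / 2.87759 = 1.42330
The outcome is not rare, so the OR lies further from 1 than the RR.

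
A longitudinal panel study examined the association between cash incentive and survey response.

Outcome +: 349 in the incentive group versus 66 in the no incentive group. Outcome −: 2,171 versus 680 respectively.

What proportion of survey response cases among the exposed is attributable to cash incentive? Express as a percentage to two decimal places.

36.12

From the description: a = 349, b = 2171, c = 66, d = 680.
Risk in exposed = 349/2520 = 0.13849; risk in unexposed = 66/746 = 0.08847.
RR = 0.13849/0.08847 = 1.56538
AR% = (RR − 1)/RR × 100 = (1.56538 − 1)/1.56538 × 100 = 36.1177%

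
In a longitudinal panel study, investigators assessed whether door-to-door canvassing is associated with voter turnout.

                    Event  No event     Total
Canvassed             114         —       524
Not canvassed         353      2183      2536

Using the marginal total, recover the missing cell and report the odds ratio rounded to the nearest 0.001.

The missing cell is in the exposed row: 524 − 114 = 410.
So a = 114, b = 410, c = 353, d = 2183.
OR = (a·d)/(b·c) = (114 × 2183) / (410 × 353) = 248862 / 144730 = 1.71949

1.719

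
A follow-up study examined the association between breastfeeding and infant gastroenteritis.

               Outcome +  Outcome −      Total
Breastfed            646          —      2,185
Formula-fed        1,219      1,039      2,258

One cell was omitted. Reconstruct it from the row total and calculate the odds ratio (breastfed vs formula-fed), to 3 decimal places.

The missing cell is in the exposed row: 2185 − 646 = 1539.
So a = 646, b = 1539, c = 1219, d = 1039.
OR = (a·d)/(b·c) = (646 × 1039) / (1539 × 1219) = 671194 / 1876041 = 0.35777

0.358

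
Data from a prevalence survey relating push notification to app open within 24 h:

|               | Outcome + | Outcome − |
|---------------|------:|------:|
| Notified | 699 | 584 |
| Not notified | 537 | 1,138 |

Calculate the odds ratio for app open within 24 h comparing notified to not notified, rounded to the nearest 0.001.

2.536

Cells: a = 699, b = 584, c = 537, d = 1138.
OR = (a·d)/(b·c) = (699 × 1138) / (584 × 537) = 795462 / 313608 = 2.53649
The odds of app open within 24 h are about 2.54 times as high in the notified group.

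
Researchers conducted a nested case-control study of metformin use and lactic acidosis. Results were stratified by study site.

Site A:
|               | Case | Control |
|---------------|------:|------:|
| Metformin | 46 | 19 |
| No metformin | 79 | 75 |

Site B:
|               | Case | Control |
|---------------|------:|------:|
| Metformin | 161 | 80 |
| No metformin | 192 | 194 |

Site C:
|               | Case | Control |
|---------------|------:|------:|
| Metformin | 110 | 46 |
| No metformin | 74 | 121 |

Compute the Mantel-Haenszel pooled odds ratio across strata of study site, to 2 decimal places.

OR_MH = Σ(aᵢdᵢ/nᵢ) / Σ(bᵢcᵢ/nᵢ), where nᵢ is the stratum total.
Stratum 1 (Site A): n = 219; a·d/n = 46·75/219 = 15.7534; b·c/n = 19·79/219 = 6.8539
Stratum 2 (Site B): n = 627; a·d/n = 161·194/627 = 49.8150; b·c/n = 80·192/627 = 24.4976
Stratum 3 (Site C): n = 351; a·d/n = 110·121/351 = 37.9202; b·c/n = 46·74/351 = 9.6980
OR_MH = (15.7534 + 49.8150 + 37.9202) / (6.8539 + 24.4976 + 9.6980) = 103.4886 / 41.0495 = 2.52107

2.52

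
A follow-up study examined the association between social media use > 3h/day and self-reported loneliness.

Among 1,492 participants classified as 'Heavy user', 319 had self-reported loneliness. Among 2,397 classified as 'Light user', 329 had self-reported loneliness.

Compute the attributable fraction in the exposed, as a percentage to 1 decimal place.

From the description: a = 319, b = 1173, c = 329, d = 2068.
Risk in exposed = 319/1492 = 0.21381; risk in unexposed = 329/2397 = 0.13725.
RR = 0.21381/0.13725 = 1.55774
AR% = (RR − 1)/RR × 100 = (1.55774 − 1)/1.55774 × 100 = 35.8043%

35.8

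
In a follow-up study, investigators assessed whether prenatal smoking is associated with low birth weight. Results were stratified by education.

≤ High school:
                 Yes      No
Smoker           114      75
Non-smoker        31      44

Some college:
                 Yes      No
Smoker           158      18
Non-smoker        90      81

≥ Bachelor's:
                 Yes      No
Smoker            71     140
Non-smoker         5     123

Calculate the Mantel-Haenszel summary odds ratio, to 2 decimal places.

OR_MH = Σ(aᵢdᵢ/nᵢ) / Σ(bᵢcᵢ/nᵢ), where nᵢ is the stratum total.
Stratum 1 (≤ High school): n = 264; a·d/n = 114·44/264 = 19.0000; b·c/n = 75·31/264 = 8.8068
Stratum 2 (Some college): n = 347; a·d/n = 158·81/347 = 36.8818; b·c/n = 18·90/347 = 4.6686
Stratum 3 (≥ Bachelor's): n = 339; a·d/n = 71·123/339 = 25.7611; b·c/n = 140·5/339 = 2.0649
OR_MH = (19.0000 + 36.8818 + 25.7611) / (8.8068 + 4.6686 + 2.0649) = 81.6429 / 15.5403 = 5.25362

5.25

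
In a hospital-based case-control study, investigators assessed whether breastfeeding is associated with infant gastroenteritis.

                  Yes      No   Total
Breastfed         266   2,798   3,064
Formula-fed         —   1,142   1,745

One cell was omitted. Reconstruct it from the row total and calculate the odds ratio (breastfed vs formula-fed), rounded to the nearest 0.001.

The missing cell is in the unexposed row: 1745 − 1142 = 603.
So a = 266, b = 2798, c = 603, d = 1142.
OR = (a·d)/(b·c) = (266 × 1142) / (2798 × 603) = 303772 / 1687194 = 0.18005

0.180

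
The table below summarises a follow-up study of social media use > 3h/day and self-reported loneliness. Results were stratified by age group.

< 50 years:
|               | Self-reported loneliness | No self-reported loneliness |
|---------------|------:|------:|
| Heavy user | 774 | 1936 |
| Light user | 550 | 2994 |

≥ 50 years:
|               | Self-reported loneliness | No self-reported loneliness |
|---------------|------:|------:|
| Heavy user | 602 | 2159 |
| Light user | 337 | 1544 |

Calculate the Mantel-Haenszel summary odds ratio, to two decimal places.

1.75

OR_MH = Σ(aᵢdᵢ/nᵢ) / Σ(bᵢcᵢ/nᵢ), where nᵢ is the stratum total.
Stratum 1 (< 50 years): n = 6254; a·d/n = 774·2994/6254 = 370.5398; b·c/n = 1936·550/6254 = 170.2590
Stratum 2 (≥ 50 years): n = 4642; a·d/n = 602·1544/4642 = 200.2344; b·c/n = 2159·337/4642 = 156.7391
OR_MH = (370.5398 + 200.2344) / (170.2590 + 156.7391) = 570.7742 / 326.9982 = 1.74550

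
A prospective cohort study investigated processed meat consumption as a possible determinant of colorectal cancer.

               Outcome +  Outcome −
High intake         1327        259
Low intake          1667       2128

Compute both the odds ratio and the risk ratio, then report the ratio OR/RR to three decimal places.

Cells: a = 1327, b = 259, c = 1667, d = 2128.
OR = (1327·2128)/(259·1667) = 2823856/431753 = 6.54044
Risk in exposed = 1327/1586 = 0.83670; risk in unexposed = 1667/3795 = 0.43926; RR = 1.90478
OR/RR = 6.54044 / 1.90478 = 3.43371
The outcome is not rare, so the OR lies further from 1 than the RR.

3.434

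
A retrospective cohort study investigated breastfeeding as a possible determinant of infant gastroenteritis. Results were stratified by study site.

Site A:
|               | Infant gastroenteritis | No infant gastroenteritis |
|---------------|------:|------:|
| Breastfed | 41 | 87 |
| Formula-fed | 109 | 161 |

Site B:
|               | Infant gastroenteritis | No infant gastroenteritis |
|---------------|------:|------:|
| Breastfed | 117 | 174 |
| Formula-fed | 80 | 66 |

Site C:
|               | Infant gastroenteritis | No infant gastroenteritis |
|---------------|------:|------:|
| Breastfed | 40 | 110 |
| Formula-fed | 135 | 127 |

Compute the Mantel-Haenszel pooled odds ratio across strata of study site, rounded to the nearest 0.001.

0.508

OR_MH = Σ(aᵢdᵢ/nᵢ) / Σ(bᵢcᵢ/nᵢ), where nᵢ is the stratum total.
Stratum 1 (Site A): n = 398; a·d/n = 41·161/398 = 16.5854; b·c/n = 87·109/398 = 23.8266
Stratum 2 (Site B): n = 437; a·d/n = 117·66/437 = 17.6705; b·c/n = 174·80/437 = 31.8535
Stratum 3 (Site C): n = 412; a·d/n = 40·127/412 = 12.3301; b·c/n = 110·135/412 = 36.0437
OR_MH = (16.5854 + 17.6705 + 12.3301) / (23.8266 + 31.8535 + 36.0437) = 46.5860 / 91.7239 = 0.50789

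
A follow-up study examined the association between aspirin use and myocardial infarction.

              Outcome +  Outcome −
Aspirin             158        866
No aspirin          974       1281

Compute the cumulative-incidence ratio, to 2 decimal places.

Cells: a = 158, b = 866, c = 974, d = 1281.
Risk in exposed = 158/1024 = 0.15430; risk in unexposed = 974/2255 = 0.43193.
RR = 0.15430 / 0.43193 = 0.35723
The risk is 64% lower among the exposed than among the unexposed.

0.36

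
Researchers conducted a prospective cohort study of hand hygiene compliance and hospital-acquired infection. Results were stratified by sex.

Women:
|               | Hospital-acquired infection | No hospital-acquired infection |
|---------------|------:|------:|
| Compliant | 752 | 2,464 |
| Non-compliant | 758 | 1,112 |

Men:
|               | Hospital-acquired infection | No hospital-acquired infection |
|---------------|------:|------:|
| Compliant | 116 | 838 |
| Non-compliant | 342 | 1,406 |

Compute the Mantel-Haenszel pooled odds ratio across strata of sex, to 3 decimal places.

0.475

OR_MH = Σ(aᵢdᵢ/nᵢ) / Σ(bᵢcᵢ/nᵢ), where nᵢ is the stratum total.
Stratum 1 (Women): n = 5086; a·d/n = 752·1112/5086 = 164.4168; b·c/n = 2464·758/5086 = 367.2261
Stratum 2 (Men): n = 2702; a·d/n = 116·1406/2702 = 60.3612; b·c/n = 838·342/2702 = 106.0681
OR_MH = (164.4168 + 60.3612) / (367.2261 + 106.0681) = 224.7780 / 473.2942 = 0.47492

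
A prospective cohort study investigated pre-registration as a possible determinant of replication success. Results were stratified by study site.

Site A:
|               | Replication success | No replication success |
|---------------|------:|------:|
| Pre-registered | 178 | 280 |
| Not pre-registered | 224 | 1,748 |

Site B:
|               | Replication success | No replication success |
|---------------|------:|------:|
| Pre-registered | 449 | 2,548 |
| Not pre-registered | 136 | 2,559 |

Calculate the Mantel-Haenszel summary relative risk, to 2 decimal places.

RR_MH = Σ(aᵢ·n₀ᵢ/nᵢ) / Σ(cᵢ·n₁ᵢ/nᵢ), with n₁ᵢ = aᵢ+bᵢ (exposed), n₀ᵢ = cᵢ+dᵢ (unexposed), nᵢ = n₁ᵢ+n₀ᵢ.
Stratum 1 (Site A): n₁ = 458, n₀ = 1972, n = 2430; a·n₀/n = 178·1972/2430 = 144.4510; c·n₁/n = 224·458/2430 = 42.2189
Stratum 2 (Site B): n₁ = 2997, n₀ = 2695, n = 5692; a·n₀/n = 449·2695/5692 = 212.5887; c·n₁/n = 136·2997/5692 = 71.6079
RR_MH = (144.4510 + 212.5887) / (42.2189 + 71.6079) = 357.0397 / 113.8268 = 3.13669

3.14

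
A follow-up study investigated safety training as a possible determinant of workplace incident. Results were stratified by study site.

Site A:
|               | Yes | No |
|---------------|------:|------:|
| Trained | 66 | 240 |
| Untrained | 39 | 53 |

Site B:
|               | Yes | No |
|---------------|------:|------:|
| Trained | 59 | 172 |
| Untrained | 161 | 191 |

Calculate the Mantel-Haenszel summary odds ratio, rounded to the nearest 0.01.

0.40

OR_MH = Σ(aᵢdᵢ/nᵢ) / Σ(bᵢcᵢ/nᵢ), where nᵢ is the stratum total.
Stratum 1 (Site A): n = 398; a·d/n = 66·53/398 = 8.7889; b·c/n = 240·39/398 = 23.5176
Stratum 2 (Site B): n = 583; a·d/n = 59·191/583 = 19.3293; b·c/n = 172·161/583 = 47.4991
OR_MH = (8.7889 + 19.3293) / (23.5176 + 47.4991) = 28.1183 / 71.0167 = 0.39594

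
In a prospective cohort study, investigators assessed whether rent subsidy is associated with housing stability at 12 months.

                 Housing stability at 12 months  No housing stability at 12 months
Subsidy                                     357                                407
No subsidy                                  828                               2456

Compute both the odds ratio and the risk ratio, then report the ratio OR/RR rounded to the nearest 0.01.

1.40

Cells: a = 357, b = 407, c = 828, d = 2456.
OR = (357·2456)/(407·828) = 876792/336996 = 2.60179
Risk in exposed = 357/764 = 0.46728; risk in unexposed = 828/3284 = 0.25213; RR = 1.85331
OR/RR = 2.60179 / 1.85331 = 1.40386
The outcome is not rare, so the OR lies further from 1 than the RR.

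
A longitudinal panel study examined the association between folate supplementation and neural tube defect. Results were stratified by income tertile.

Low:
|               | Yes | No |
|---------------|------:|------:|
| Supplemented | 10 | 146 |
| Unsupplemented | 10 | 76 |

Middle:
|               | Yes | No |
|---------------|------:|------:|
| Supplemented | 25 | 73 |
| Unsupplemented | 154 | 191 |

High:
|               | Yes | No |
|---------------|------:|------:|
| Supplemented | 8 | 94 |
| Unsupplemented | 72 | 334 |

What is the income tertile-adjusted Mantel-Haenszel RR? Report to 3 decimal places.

0.535

RR_MH = Σ(aᵢ·n₀ᵢ/nᵢ) / Σ(cᵢ·n₁ᵢ/nᵢ), with n₁ᵢ = aᵢ+bᵢ (exposed), n₀ᵢ = cᵢ+dᵢ (unexposed), nᵢ = n₁ᵢ+n₀ᵢ.
Stratum 1 (Low): n₁ = 156, n₀ = 86, n = 242; a·n₀/n = 10·86/242 = 3.5537; c·n₁/n = 10·156/242 = 6.4463
Stratum 2 (Middle): n₁ = 98, n₀ = 345, n = 443; a·n₀/n = 25·345/443 = 19.4695; c·n₁/n = 154·98/443 = 34.0677
Stratum 3 (High): n₁ = 102, n₀ = 406, n = 508; a·n₀/n = 8·406/508 = 6.3937; c·n₁/n = 72·102/508 = 14.4567
RR_MH = (3.5537 + 19.4695 + 6.3937) / (6.4463 + 34.0677 + 14.4567) = 29.4169 / 54.9707 = 0.53514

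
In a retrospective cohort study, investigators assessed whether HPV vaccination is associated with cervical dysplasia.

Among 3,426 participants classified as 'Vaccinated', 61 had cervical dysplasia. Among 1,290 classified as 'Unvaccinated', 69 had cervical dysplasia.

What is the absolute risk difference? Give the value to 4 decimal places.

-0.0357

From the description: a = 61, b = 3365, c = 69, d = 1221.
Risk in exposed = 61/3426 = 0.017805; risk in unexposed = 69/1290 = 0.053488.
Risk difference = 0.017805 − 0.053488 = -0.035683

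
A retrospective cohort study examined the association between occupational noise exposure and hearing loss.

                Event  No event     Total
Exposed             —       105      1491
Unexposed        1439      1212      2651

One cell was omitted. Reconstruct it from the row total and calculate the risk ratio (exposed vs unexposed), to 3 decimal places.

The missing cell is in the exposed row: 1491 − 105 = 1386.
So a = 1386, b = 105, c = 1439, d = 1212.
RR = [a/(a+b)] / [c/(c+d)] = (1386/1491) / (1439/2651) = 0.92958/0.54281 = 1.71252

1.713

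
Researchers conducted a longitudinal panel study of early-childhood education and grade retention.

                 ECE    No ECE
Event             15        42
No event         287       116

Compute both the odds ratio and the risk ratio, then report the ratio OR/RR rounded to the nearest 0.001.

0.773

Reading the table with exposure as columns: a = 15 (ECE, case), b = 287 (ECE, non-case), c = 42 (No ECE, case), d = 116.
OR = (15·116)/(287·42) = 1740/12054 = 0.14435
Risk in exposed = 15/302 = 0.04967; risk in unexposed = 42/158 = 0.26582; RR = 0.18685
OR/RR = 0.14435 / 0.18685 = 0.77255
The outcome is not rare, so the OR lies further from 1 than the RR.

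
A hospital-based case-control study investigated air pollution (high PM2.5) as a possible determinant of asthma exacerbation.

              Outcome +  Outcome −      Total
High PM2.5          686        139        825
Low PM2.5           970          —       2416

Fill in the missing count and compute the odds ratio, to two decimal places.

7.36

The missing cell is in the unexposed row: 2416 − 970 = 1446.
So a = 686, b = 139, c = 970, d = 1446.
OR = (a·d)/(b·c) = (686 × 1446) / (139 × 970) = 991956 / 134830 = 7.35709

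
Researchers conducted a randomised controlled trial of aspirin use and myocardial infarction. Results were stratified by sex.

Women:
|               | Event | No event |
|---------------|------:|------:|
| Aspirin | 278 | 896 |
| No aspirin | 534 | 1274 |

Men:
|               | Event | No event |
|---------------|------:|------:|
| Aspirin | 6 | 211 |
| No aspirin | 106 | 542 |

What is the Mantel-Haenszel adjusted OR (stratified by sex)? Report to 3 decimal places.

0.658

OR_MH = Σ(aᵢdᵢ/nᵢ) / Σ(bᵢcᵢ/nᵢ), where nᵢ is the stratum total.
Stratum 1 (Women): n = 2982; a·d/n = 278·1274/2982 = 118.7700; b·c/n = 896·534/2982 = 160.4507
Stratum 2 (Men): n = 865; a·d/n = 6·542/865 = 3.7595; b·c/n = 211·106/865 = 25.8566
OR_MH = (118.7700 + 3.7595) / (160.4507 + 25.8566) = 122.5295 / 186.3074 = 0.65767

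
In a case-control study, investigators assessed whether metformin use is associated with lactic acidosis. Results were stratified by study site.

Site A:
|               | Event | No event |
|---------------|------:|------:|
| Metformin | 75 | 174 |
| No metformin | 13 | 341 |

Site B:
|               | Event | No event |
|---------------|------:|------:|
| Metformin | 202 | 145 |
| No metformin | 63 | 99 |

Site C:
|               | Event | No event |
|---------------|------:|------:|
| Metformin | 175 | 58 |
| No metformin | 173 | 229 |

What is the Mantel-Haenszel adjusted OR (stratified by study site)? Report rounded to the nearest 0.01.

OR_MH = Σ(aᵢdᵢ/nᵢ) / Σ(bᵢcᵢ/nᵢ), where nᵢ is the stratum total.
Stratum 1 (Site A): n = 603; a·d/n = 75·341/603 = 42.4129; b·c/n = 174·13/603 = 3.7512
Stratum 2 (Site B): n = 509; a·d/n = 202·99/509 = 39.2888; b·c/n = 145·63/509 = 17.9470
Stratum 3 (Site C): n = 635; a·d/n = 175·229/635 = 63.1102; b·c/n = 58·173/635 = 15.8016
OR_MH = (42.4129 + 39.2888 + 63.1102) / (3.7512 + 17.9470 + 15.8016) = 144.8120 / 37.4998 = 3.86168

3.86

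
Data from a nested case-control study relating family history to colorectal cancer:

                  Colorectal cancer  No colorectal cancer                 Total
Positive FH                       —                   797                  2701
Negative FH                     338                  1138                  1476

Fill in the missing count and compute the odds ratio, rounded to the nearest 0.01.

8.04

The missing cell is in the exposed row: 2701 − 797 = 1904.
So a = 1904, b = 797, c = 338, d = 1138.
OR = (a·d)/(b·c) = (1904 × 1138) / (797 × 338) = 2166752 / 269386 = 8.04330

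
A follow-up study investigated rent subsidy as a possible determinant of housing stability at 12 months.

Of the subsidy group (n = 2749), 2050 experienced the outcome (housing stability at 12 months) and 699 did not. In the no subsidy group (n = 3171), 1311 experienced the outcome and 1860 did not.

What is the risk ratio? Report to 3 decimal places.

From the description: a = 2050, b = 699, c = 1311, d = 1860.
Risk in exposed = 2050/2749 = 0.74573; risk in unexposed = 1311/3171 = 0.41343.
RR = 0.74573 / 0.41343 = 1.80373
The risk among the exposed is 1.80 times that among the unexposed.

1.804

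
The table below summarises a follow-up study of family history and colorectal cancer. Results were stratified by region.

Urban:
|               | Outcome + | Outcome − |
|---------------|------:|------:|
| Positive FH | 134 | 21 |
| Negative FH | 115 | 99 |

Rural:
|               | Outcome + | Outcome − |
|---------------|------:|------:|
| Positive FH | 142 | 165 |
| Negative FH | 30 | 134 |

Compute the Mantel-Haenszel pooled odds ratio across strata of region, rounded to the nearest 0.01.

OR_MH = Σ(aᵢdᵢ/nᵢ) / Σ(bᵢcᵢ/nᵢ), where nᵢ is the stratum total.
Stratum 1 (Urban): n = 369; a·d/n = 134·99/369 = 35.9512; b·c/n = 21·115/369 = 6.5447
Stratum 2 (Rural): n = 471; a·d/n = 142·134/471 = 40.3992; b·c/n = 165·30/471 = 10.5096
OR_MH = (35.9512 + 40.3992) / (6.5447 + 10.5096) = 76.3504 / 17.0543 = 4.47691

4.48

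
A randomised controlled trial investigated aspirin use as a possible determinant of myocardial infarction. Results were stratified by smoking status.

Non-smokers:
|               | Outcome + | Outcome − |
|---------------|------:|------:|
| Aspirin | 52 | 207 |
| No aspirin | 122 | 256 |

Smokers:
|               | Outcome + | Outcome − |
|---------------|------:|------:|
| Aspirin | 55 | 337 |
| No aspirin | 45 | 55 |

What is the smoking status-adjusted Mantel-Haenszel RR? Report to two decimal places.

0.49

RR_MH = Σ(aᵢ·n₀ᵢ/nᵢ) / Σ(cᵢ·n₁ᵢ/nᵢ), with n₁ᵢ = aᵢ+bᵢ (exposed), n₀ᵢ = cᵢ+dᵢ (unexposed), nᵢ = n₁ᵢ+n₀ᵢ.
Stratum 1 (Non-smokers): n₁ = 259, n₀ = 378, n = 637; a·n₀/n = 52·378/637 = 30.8571; c·n₁/n = 122·259/637 = 49.6044
Stratum 2 (Smokers): n₁ = 392, n₀ = 100, n = 492; a·n₀/n = 55·100/492 = 11.1789; c·n₁/n = 45·392/492 = 35.8537
RR_MH = (30.8571 + 11.1789) / (49.6044 + 35.8537) = 42.0360 / 85.4581 = 0.49189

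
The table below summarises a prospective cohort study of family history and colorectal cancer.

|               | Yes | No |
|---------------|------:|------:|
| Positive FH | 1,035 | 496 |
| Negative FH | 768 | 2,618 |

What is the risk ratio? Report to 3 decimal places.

Cells: a = 1035, b = 496, c = 768, d = 2618.
Risk in exposed = 1035/1531 = 0.67603; risk in unexposed = 768/3386 = 0.22682.
RR = 0.67603 / 0.22682 = 2.98051
The risk among the exposed is 2.98 times that among the unexposed.

2.981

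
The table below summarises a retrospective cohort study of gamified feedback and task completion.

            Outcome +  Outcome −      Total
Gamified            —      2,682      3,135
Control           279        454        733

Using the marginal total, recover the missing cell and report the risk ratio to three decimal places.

0.380

The missing cell is in the exposed row: 3135 − 2682 = 453.
So a = 453, b = 2682, c = 279, d = 454.
RR = [a/(a+b)] / [c/(c+d)] = (453/3135) / (279/733) = 0.14450/0.38063 = 0.37963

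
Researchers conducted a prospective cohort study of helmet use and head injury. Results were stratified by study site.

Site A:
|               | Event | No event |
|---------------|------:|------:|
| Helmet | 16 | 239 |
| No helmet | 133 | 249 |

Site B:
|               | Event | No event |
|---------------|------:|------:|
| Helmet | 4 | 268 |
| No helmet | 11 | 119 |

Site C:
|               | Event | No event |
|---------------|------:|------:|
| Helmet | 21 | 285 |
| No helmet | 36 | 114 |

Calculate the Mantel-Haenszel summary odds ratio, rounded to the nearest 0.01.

0.16

OR_MH = Σ(aᵢdᵢ/nᵢ) / Σ(bᵢcᵢ/nᵢ), where nᵢ is the stratum total.
Stratum 1 (Site A): n = 637; a·d/n = 16·249/637 = 6.2543; b·c/n = 239·133/637 = 49.9011
Stratum 2 (Site B): n = 402; a·d/n = 4·119/402 = 1.1841; b·c/n = 268·11/402 = 7.3333
Stratum 3 (Site C): n = 456; a·d/n = 21·114/456 = 5.2500; b·c/n = 285·36/456 = 22.5000
OR_MH = (6.2543 + 1.1841 + 5.2500) / (49.9011 + 7.3333 + 22.5000) = 12.6884 / 79.7344 = 0.15913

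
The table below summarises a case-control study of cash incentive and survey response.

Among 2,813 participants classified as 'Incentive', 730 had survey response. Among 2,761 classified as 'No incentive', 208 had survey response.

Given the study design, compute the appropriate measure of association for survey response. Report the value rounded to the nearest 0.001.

4.302

From the description: a = 730, b = 2083, c = 208, d = 2553.
This is a case-control study: participants were sampled on outcome status, so risks in the source population cannot be estimated directly — relative risk is not valid here. The odds ratio is the appropriate measure.
OR = (a·d)/(b·c) = (730 × 2553) / (2083 × 208) = 1863690 / 433264 = 4.30151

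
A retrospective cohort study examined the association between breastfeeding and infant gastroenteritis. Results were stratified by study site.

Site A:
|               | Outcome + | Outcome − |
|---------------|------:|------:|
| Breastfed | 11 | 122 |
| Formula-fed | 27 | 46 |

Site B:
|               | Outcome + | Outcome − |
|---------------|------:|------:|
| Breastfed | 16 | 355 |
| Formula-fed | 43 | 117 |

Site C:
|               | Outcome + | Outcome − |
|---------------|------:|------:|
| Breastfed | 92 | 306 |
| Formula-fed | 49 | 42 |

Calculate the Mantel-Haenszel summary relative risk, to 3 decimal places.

RR_MH = Σ(aᵢ·n₀ᵢ/nᵢ) / Σ(cᵢ·n₁ᵢ/nᵢ), with n₁ᵢ = aᵢ+bᵢ (exposed), n₀ᵢ = cᵢ+dᵢ (unexposed), nᵢ = n₁ᵢ+n₀ᵢ.
Stratum 1 (Site A): n₁ = 133, n₀ = 73, n = 206; a·n₀/n = 11·73/206 = 3.8981; c·n₁/n = 27·133/206 = 17.4320
Stratum 2 (Site B): n₁ = 371, n₀ = 160, n = 531; a·n₀/n = 16·160/531 = 4.8211; c·n₁/n = 43·371/531 = 30.0433
Stratum 3 (Site C): n₁ = 398, n₀ = 91, n = 489; a·n₀/n = 92·91/489 = 17.1207; c·n₁/n = 49·398/489 = 39.8814
RR_MH = (3.8981 + 4.8211 + 17.1207) / (17.4320 + 30.0433 + 39.8814) = 25.8398 / 87.3567 = 0.29580

0.296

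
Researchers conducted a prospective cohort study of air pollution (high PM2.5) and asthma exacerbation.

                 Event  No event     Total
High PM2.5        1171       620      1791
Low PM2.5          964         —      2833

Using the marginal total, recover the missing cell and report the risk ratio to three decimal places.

The missing cell is in the unexposed row: 2833 − 964 = 1869.
So a = 1171, b = 620, c = 964, d = 1869.
RR = [a/(a+b)] / [c/(c+d)] = (1171/1791) / (964/2833) = 0.65382/0.34028 = 1.92146

1.921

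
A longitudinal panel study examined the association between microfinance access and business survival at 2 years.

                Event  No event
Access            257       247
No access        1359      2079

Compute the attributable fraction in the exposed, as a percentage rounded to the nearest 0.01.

Cells: a = 257, b = 247, c = 1359, d = 2079.
Risk in exposed = 257/504 = 0.50992; risk in unexposed = 1359/3438 = 0.39529.
RR = 0.50992/0.39529 = 1.29000
AR% = (RR − 1)/RR × 100 = (1.29000 − 1)/1.29000 × 100 = 22.4805%

22.48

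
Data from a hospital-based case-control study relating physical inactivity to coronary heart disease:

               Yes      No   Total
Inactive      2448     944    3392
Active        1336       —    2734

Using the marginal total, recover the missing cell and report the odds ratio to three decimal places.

2.714

The missing cell is in the unexposed row: 2734 − 1336 = 1398.
So a = 2448, b = 944, c = 1336, d = 1398.
OR = (a·d)/(b·c) = (2448 × 1398) / (944 × 1336) = 3422304 / 1261184 = 2.71356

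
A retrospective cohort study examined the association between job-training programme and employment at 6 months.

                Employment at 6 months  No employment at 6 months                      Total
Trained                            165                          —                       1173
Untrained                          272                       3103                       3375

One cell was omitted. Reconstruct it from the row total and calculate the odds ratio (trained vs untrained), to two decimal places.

1.87

The missing cell is in the exposed row: 1173 − 165 = 1008.
So a = 165, b = 1008, c = 272, d = 3103.
OR = (a·d)/(b·c) = (165 × 3103) / (1008 × 272) = 511995 / 274176 = 1.86740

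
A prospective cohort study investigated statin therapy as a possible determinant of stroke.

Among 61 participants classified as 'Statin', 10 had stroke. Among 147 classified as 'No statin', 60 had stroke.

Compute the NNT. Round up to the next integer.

5

Risk in treated group = 10/61 = 0.16393; risk in control = 60/147 = 0.40816.
Absolute risk reduction = 0.40816 − 0.16393 = 0.24423
NNT = 1 / ARR = 1 / 0.24423 = 4.095 → round up → 5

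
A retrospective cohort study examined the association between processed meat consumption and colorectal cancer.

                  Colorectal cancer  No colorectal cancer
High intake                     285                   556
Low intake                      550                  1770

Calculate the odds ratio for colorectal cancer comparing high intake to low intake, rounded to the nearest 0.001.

Cells: a = 285, b = 556, c = 550, d = 1770.
OR = (a·d)/(b·c) = (285 × 1770) / (556 × 550) = 504450 / 305800 = 1.64961
The odds of colorectal cancer are about 1.65 times as high in the high intake group.

1.650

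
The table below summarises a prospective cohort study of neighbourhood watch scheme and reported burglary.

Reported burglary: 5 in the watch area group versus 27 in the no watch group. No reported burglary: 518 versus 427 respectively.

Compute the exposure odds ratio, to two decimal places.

0.15

From the description: a = 5, b = 518, c = 27, d = 427.
OR = (a·d)/(b·c) = (5 × 427) / (518 × 27) = 2135 / 13986 = 0.15265
Exposure is associated with lower odds of reported burglary (OR = 0.15 < 1).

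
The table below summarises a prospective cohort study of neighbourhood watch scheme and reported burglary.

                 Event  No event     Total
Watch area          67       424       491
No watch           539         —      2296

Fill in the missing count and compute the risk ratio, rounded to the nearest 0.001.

0.581

The missing cell is in the unexposed row: 2296 − 539 = 1757.
So a = 67, b = 424, c = 539, d = 1757.
RR = [a/(a+b)] / [c/(c+d)] = (67/491) / (539/2296) = 0.13646/0.23476 = 0.58127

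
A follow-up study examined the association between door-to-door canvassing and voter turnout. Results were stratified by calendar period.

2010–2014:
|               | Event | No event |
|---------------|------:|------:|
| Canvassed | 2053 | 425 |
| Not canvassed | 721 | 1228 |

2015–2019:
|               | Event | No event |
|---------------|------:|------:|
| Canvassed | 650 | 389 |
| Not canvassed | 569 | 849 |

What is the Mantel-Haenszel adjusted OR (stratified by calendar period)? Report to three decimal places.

4.985

OR_MH = Σ(aᵢdᵢ/nᵢ) / Σ(bᵢcᵢ/nᵢ), where nᵢ is the stratum total.
Stratum 1 (2010–2014): n = 4427; a·d/n = 2053·1228/4427 = 569.4791; b·c/n = 425·721/4427 = 69.2173
Stratum 2 (2015–2019): n = 2457; a·d/n = 650·849/2457 = 224.6032; b·c/n = 389·569/2457 = 90.0859
OR_MH = (569.4791 + 224.6032) / (69.2173 + 90.0859) = 794.0823 / 159.3032 = 4.98472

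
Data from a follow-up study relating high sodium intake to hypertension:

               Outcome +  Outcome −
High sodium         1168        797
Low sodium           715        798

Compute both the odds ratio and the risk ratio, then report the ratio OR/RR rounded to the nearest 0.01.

1.30

Cells: a = 1168, b = 797, c = 715, d = 798.
OR = (1168·798)/(797·715) = 932064/569855 = 1.63562
Risk in exposed = 1168/1965 = 0.59440; risk in unexposed = 715/1513 = 0.47257; RR = 1.25780
OR/RR = 1.63562 / 1.25780 = 1.30037
The outcome is not rare, so the OR lies further from 1 than the RR.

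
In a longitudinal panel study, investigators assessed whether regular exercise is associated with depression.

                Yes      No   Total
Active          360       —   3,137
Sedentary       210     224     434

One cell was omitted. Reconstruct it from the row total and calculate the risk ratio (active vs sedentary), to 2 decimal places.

0.24

The missing cell is in the exposed row: 3137 − 360 = 2777.
So a = 360, b = 2777, c = 210, d = 224.
RR = [a/(a+b)] / [c/(c+d)] = (360/3137) / (210/434) = 0.11476/0.48387 = 0.23717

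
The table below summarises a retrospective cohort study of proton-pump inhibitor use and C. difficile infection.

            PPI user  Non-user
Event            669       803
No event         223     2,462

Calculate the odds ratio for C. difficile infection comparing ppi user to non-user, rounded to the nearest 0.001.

9.198

Reading the table with exposure as columns: a = 669 (PPI user, case), b = 223 (PPI user, non-case), c = 803 (Non-user, case), d = 2462.
OR = (a·d)/(b·c) = (669 × 2462) / (223 × 803) = 1647078 / 179069 = 9.19801
The odds of C. difficile infection are about 9.20 times as high in the ppi user group.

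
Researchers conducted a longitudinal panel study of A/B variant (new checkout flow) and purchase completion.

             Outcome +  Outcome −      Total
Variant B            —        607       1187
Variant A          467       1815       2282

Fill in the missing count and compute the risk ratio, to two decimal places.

2.39

The missing cell is in the exposed row: 1187 − 607 = 580.
So a = 580, b = 607, c = 467, d = 1815.
RR = [a/(a+b)] / [c/(c+d)] = (580/1187) / (467/2282) = 0.48863/0.20465 = 2.38768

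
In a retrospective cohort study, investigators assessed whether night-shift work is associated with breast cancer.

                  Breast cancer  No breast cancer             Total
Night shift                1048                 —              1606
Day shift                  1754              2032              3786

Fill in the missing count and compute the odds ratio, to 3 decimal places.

2.176

The missing cell is in the exposed row: 1606 − 1048 = 558.
So a = 1048, b = 558, c = 1754, d = 2032.
OR = (a·d)/(b·c) = (1048 × 2032) / (558 × 1754) = 2129536 / 978732 = 2.17581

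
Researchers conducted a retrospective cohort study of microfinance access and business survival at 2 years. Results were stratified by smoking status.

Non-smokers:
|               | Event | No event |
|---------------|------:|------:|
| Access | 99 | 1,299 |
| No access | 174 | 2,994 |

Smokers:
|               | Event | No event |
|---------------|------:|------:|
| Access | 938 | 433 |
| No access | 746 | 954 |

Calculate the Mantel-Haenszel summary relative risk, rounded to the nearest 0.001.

1.522

RR_MH = Σ(aᵢ·n₀ᵢ/nᵢ) / Σ(cᵢ·n₁ᵢ/nᵢ), with n₁ᵢ = aᵢ+bᵢ (exposed), n₀ᵢ = cᵢ+dᵢ (unexposed), nᵢ = n₁ᵢ+n₀ᵢ.
Stratum 1 (Non-smokers): n₁ = 1398, n₀ = 3168, n = 4566; a·n₀/n = 99·3168/4566 = 68.6886; c·n₁/n = 174·1398/4566 = 53.2746
Stratum 2 (Smokers): n₁ = 1371, n₀ = 1700, n = 3071; a·n₀/n = 938·1700/3071 = 519.2445; c·n₁/n = 746·1371/3071 = 333.0401
RR_MH = (68.6886 + 519.2445) / (53.2746 + 333.0401) = 587.9331 / 386.3147 = 1.52190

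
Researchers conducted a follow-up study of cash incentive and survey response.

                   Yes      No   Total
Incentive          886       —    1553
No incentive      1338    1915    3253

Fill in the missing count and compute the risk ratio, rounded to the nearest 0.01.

1.39

The missing cell is in the exposed row: 1553 − 886 = 667.
So a = 886, b = 667, c = 1338, d = 1915.
RR = [a/(a+b)] / [c/(c+d)] = (886/1553) / (1338/3253) = 0.57051/0.41131 = 1.38704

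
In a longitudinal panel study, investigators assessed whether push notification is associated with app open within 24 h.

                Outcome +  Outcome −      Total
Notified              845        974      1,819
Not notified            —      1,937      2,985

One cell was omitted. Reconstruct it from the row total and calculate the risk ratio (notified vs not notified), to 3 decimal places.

1.323

The missing cell is in the unexposed row: 2985 − 1937 = 1048.
So a = 845, b = 974, c = 1048, d = 1937.
RR = [a/(a+b)] / [c/(c+d)] = (845/1819) / (1048/2985) = 0.46454/0.35109 = 1.32314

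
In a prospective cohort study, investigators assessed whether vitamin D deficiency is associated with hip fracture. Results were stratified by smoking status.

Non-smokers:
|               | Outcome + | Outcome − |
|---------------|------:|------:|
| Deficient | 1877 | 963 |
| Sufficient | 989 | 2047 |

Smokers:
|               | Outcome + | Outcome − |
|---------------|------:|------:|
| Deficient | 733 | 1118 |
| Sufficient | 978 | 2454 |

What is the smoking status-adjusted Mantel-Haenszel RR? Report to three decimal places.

RR_MH = Σ(aᵢ·n₀ᵢ/nᵢ) / Σ(cᵢ·n₁ᵢ/nᵢ), with n₁ᵢ = aᵢ+bᵢ (exposed), n₀ᵢ = cᵢ+dᵢ (unexposed), nᵢ = n₁ᵢ+n₀ᵢ.
Stratum 1 (Non-smokers): n₁ = 2840, n₀ = 3036, n = 5876; a·n₀/n = 1877·3036/5876 = 969.8046; c·n₁/n = 989·2840/5876 = 478.0054
Stratum 2 (Smokers): n₁ = 1851, n₀ = 3432, n = 5283; a·n₀/n = 733·3432/5283 = 476.1794; c·n₁/n = 978·1851/5283 = 342.6610
RR_MH = (969.8046 + 476.1794) / (478.0054 + 342.6610) = 1445.9841 / 820.6664 = 1.76196

1.762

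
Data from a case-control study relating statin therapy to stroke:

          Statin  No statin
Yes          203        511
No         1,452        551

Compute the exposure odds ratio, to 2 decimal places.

Reading the table with exposure as columns: a = 203 (Statin, case), b = 1452 (Statin, non-case), c = 511 (No statin, case), d = 551.
OR = (a·d)/(b·c) = (203 × 551) / (1452 × 511) = 111853 / 741972 = 0.15075
Exposure is associated with lower odds of stroke (OR = 0.15 < 1).

0.15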